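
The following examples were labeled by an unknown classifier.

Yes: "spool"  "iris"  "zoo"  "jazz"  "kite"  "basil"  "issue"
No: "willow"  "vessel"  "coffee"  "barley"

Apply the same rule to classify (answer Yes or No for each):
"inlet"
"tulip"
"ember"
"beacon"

Yes, Yes, Yes, No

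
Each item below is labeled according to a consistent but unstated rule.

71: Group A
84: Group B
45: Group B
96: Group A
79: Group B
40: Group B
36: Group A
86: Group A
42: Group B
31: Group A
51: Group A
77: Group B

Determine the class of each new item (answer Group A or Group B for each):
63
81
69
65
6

Group B, Group A, Group B, Group B, Group A

The pattern is that an item is 'Group A' exactly when: ≡ 1 (mod 5).
63 → 63 mod 5 = 3 → Group B. 81 → 81 mod 5 = 1 → Group A. 69 → 69 mod 5 = 4 → Group B. 65 → 65 mod 5 = 0 → Group B. 6 → 6 mod 5 = 1 → Group A.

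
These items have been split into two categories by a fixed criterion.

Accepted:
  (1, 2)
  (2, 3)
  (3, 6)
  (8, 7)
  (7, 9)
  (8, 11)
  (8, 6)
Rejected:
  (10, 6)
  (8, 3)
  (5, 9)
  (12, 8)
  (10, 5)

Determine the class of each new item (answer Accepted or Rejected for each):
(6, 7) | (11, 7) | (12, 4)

Accepted, Rejected, Rejected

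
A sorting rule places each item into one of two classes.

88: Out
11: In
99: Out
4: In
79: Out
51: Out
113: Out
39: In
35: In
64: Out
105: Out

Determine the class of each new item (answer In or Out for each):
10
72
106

The simplest hypothesis consistent with all the labels is: at most 39.

In, Out, Out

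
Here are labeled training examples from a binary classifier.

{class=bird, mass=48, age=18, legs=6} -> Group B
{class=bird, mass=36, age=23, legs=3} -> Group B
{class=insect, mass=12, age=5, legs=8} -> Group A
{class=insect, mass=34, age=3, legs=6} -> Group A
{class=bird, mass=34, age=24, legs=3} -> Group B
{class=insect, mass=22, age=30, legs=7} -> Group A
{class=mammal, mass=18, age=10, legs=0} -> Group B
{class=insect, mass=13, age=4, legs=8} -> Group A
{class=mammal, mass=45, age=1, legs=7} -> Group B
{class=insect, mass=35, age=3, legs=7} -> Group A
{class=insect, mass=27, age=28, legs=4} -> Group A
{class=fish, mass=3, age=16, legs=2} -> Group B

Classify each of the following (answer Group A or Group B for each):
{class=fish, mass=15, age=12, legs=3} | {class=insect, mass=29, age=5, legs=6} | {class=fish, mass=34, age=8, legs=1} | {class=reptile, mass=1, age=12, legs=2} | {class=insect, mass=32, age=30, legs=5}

Group B, Group A, Group B, Group B, Group A

Comparing the two groups points to one rule — class is insect.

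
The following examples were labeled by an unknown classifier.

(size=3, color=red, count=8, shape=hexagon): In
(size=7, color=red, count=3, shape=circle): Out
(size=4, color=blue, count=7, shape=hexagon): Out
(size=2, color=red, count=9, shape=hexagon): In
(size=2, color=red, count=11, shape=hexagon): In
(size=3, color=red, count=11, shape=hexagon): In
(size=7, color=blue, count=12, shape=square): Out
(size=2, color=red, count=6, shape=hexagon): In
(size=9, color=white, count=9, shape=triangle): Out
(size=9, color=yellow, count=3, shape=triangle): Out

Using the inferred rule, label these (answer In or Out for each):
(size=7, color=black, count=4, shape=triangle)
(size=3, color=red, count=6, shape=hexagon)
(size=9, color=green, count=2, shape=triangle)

Out, In, Out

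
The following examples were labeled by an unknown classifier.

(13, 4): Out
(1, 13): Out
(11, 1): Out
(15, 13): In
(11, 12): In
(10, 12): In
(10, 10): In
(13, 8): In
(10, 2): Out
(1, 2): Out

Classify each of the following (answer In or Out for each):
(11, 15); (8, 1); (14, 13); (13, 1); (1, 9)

'In' ⟺ sum ≥ 20.

In, Out, In, Out, Out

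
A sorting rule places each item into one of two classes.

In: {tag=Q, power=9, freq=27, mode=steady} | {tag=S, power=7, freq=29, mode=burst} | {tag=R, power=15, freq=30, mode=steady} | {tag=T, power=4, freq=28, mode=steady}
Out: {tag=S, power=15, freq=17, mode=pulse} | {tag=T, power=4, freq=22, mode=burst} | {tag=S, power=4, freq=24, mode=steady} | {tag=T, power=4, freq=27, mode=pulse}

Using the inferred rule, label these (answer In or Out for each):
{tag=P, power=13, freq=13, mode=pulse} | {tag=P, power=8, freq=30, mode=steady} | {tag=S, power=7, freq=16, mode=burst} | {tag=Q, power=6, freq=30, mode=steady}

Out, In, Out, In

Rule: tag is Q OR freq ≥ 28. This holds for each 'In' example and fails for each 'Out' one.
{tag=P, power=13, freq=13, mode=pulse}: tag is P, freq = 13 — doesn't match, so Out.
{tag=P, power=8, freq=30, mode=steady}: tag is P, freq = 30 — fits, so In.
{tag=S, power=7, freq=16, mode=burst}: tag is S, freq = 16 — doesn't match, so Out.
{tag=Q, power=6, freq=30, mode=steady}: tag is Q, freq = 30 — fits, so In.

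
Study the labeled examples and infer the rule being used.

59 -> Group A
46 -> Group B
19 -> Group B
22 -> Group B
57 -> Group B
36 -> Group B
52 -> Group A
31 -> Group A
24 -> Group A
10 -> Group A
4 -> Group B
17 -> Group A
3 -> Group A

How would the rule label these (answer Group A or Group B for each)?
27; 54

Group B, Group B

All 'Group A' examples share one property — ≡ 3 (mod 7) — and every 'Group B' example lacks it.
27: 27 mod 7 = 6, fails this test → Group B. 54: 54 mod 7 = 5, fails this test → Group B.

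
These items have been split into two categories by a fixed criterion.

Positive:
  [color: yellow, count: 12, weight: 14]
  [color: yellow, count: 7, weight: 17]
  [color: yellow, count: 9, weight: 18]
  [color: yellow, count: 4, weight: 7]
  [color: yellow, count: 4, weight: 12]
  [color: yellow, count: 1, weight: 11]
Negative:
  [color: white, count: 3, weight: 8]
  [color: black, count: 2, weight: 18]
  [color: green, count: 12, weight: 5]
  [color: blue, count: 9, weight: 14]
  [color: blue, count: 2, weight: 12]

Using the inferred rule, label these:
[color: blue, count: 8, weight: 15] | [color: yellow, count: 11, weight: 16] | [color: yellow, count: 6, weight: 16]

Comparing the two groups points to one rule — color is yellow.
[color: blue, count: 8, weight: 15]: Negative (color is blue).
[color: yellow, count: 11, weight: 16]: Positive (color is yellow).
[color: yellow, count: 6, weight: 16]: Positive (color is yellow).

Negative, Positive, Positive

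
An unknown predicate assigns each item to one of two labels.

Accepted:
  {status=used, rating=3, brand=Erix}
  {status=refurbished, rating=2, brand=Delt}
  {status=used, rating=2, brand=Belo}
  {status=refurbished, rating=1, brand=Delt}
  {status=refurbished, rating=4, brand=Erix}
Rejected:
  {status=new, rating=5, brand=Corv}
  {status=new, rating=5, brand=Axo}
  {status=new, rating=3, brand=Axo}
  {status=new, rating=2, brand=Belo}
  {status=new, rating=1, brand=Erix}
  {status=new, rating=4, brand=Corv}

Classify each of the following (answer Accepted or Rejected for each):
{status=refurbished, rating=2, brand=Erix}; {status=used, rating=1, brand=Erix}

Accepted, Accepted

The rule appears to be: status is not new.
{status=refurbished, rating=2, brand=Erix}: status is refurbished, qualifies → Accepted.
{status=used, rating=1, brand=Erix}: status is used, qualifies → Accepted.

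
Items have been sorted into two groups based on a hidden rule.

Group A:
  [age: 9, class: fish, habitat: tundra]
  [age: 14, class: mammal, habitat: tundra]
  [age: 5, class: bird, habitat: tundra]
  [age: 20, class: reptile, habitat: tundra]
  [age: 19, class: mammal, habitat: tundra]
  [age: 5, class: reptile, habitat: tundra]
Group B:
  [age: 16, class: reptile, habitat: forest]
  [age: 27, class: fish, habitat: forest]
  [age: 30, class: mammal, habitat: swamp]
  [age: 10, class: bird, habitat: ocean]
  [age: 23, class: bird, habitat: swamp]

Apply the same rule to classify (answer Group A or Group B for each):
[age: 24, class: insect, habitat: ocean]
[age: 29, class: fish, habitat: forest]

Group B, Group B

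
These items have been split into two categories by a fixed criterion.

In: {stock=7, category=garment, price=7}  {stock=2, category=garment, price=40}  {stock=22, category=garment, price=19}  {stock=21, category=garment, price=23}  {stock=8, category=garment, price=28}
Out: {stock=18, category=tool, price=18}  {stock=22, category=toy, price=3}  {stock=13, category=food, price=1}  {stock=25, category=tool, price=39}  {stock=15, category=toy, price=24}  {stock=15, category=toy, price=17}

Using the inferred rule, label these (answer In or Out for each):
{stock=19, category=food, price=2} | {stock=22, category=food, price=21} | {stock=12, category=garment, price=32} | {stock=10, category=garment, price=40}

Out, Out, In, In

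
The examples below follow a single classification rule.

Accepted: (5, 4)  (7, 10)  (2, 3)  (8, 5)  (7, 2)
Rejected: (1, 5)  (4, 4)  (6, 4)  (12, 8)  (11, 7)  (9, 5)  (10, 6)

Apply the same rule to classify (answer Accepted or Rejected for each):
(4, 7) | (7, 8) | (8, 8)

Accepted, Accepted, Rejected

Looking at the examples, the only property every 'Accepted' case has and every 'Rejected' case lacks is: sum is odd.
(4, 7): Accepted (4+7 = 11). (7, 8): Accepted (7+8 = 15). (8, 8): Rejected (8+8 = 16).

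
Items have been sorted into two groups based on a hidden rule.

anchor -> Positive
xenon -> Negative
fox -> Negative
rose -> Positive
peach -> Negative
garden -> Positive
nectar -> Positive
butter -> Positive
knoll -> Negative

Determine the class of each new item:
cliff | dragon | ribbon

Negative, Positive, Positive

The rule appears to be: even length.
cliff: length 5, doesn't qualify → Negative.
dragon: length 6, satisfies this → Positive.
ribbon: length 6, satisfies this → Positive.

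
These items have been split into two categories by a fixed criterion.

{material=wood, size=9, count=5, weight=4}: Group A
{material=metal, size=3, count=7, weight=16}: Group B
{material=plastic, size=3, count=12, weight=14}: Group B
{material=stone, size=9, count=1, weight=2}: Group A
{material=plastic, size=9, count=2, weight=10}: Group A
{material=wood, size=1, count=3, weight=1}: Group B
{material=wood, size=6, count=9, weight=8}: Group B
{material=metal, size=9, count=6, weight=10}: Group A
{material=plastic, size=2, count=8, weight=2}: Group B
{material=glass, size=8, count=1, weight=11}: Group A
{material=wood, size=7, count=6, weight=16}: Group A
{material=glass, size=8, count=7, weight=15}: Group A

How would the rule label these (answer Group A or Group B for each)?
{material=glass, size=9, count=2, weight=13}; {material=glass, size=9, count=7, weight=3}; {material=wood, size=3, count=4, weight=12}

Group A, Group A, Group B

The common property of the 'Group A' items is: size ≥ 7. No 'Group B' item has it.
{material=glass, size=9, count=2, weight=13} — size = 9, hence Group A. {material=glass, size=9, count=7, weight=3} — size = 9, hence Group A. {material=wood, size=3, count=4, weight=12} — size = 3, hence Group B.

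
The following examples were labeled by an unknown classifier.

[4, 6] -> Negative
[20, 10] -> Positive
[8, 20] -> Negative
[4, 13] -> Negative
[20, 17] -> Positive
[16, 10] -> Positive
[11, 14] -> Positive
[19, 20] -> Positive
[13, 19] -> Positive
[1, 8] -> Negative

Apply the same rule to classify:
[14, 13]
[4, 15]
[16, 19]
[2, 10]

The distinguishing property — first ≥ 10 — holds for all the 'Positive' cases and none of the 'Negative' cases.
Positive: [14, 13], since first 14.
Negative: [4, 15], since first 4.
Positive: [16, 19], since first 16.
Negative: [2, 10], since first 2.

Positive, Negative, Positive, Negative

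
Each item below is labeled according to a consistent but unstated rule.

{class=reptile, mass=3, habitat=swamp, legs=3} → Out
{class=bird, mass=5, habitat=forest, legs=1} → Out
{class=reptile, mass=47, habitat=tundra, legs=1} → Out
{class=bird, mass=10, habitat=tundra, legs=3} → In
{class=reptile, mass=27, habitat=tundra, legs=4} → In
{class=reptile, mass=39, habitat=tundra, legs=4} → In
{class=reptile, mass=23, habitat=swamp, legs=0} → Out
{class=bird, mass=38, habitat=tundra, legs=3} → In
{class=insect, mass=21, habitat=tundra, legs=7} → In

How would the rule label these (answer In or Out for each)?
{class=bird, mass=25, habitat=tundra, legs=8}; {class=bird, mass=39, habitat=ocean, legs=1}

In, Out

One predicate separates the groups cleanly: habitat is tundra AND legs ≥ 3.
{class=bird, mass=25, habitat=tundra, legs=8} → habitat is tundra, legs = 8 → In. {class=bird, mass=39, habitat=ocean, legs=1} → habitat is ocean, legs = 1 → Out.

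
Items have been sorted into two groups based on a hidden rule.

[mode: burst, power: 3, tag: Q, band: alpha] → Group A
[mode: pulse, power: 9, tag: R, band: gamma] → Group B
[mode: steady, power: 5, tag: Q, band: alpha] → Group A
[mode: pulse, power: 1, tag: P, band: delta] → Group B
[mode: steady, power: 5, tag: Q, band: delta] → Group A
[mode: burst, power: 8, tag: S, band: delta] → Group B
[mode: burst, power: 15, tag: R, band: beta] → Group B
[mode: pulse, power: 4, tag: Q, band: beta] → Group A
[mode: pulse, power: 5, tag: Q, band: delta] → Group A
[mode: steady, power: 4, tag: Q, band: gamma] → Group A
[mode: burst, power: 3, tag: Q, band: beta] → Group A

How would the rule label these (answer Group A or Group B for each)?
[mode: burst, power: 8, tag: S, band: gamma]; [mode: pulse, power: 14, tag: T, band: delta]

The distinguishing property — tag is Q — holds for all the 'Group A' cases and none of the 'Group B' cases.
[mode: burst, power: 8, tag: S, band: gamma] → tag is S → Group B.
[mode: pulse, power: 14, tag: T, band: delta] → tag is T → Group B.

Group B, Group B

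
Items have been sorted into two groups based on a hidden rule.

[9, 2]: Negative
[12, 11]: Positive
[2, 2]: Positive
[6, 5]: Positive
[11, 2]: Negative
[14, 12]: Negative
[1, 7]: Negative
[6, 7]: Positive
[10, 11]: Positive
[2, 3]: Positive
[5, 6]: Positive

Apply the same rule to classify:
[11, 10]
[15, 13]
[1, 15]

Positive, Negative, Negative

One predicate separates the groups cleanly: |first − second| ≤ 1.
[11, 10] — |11−10| = 1, hence Positive. [15, 13] — |15−13| = 2, hence Negative. [1, 15] — |1−15| = 14, hence Negative.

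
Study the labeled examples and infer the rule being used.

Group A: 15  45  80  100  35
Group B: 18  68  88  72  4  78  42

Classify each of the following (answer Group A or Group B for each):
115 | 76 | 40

Group A, Group B, Group A

The pattern is that an item is 'Group A' exactly when: multiple of 5.
115: 115 = 5·23, has this property → Group A. 76: 76 = 5·15 + 1, doesn't qualify → Group B. 40: 40 = 5·8, has this property → Group A.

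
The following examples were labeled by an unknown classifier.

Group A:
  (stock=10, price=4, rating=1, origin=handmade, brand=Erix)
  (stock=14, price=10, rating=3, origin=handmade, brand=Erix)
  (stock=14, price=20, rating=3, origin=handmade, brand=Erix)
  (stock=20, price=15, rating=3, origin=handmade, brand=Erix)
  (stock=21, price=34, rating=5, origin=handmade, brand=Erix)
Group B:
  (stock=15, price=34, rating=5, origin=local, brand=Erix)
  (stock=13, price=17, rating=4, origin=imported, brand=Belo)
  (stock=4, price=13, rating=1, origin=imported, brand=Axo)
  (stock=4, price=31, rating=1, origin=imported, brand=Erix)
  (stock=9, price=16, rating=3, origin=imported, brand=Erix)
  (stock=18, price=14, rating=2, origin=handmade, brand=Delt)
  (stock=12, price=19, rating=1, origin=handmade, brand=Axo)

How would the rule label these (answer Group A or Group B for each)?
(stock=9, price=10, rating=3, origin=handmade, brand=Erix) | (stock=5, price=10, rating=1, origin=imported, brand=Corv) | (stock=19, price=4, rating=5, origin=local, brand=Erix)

The classifier is using: origin is handmade AND brand is Erix.
(stock=9, price=10, rating=3, origin=handmade, brand=Erix) → origin is handmade, brand is Erix → Group A. (stock=5, price=10, rating=1, origin=imported, brand=Corv) → origin is imported, brand is Corv → Group B. (stock=19, price=4, rating=5, origin=local, brand=Erix) → origin is local, brand is Erix → Group B.

Group A, Group B, Group B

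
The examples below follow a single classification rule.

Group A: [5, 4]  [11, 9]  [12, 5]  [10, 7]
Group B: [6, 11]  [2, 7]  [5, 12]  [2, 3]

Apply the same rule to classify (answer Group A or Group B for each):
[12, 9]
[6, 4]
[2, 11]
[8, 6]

One predicate separates the groups cleanly: first > second.
[12, 9]: 12 > 9, matches → Group A.
[6, 4]: 6 > 4, matches → Group A.
[2, 11]: 2 < 11, doesn't match → Group B.
[8, 6]: 8 > 6, matches → Group A.

Group A, Group A, Group B, Group A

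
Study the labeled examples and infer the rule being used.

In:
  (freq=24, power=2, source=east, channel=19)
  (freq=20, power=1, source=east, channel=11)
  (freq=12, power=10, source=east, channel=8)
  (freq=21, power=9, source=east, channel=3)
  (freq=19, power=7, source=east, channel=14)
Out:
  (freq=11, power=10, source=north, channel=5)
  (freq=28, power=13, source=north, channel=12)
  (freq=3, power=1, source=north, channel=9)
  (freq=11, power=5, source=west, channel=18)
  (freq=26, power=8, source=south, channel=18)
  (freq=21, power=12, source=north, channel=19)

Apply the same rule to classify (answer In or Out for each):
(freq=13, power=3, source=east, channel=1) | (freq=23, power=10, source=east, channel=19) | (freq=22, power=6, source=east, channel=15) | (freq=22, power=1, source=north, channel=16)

The pattern is that an item is 'In' exactly when: source is east.
(freq=13, power=3, source=east, channel=1) → source is east → In.
(freq=23, power=10, source=east, channel=19) → source is east → In.
(freq=22, power=6, source=east, channel=15) → source is east → In.
(freq=22, power=1, source=north, channel=16) → source is north → Out.

In, In, In, Out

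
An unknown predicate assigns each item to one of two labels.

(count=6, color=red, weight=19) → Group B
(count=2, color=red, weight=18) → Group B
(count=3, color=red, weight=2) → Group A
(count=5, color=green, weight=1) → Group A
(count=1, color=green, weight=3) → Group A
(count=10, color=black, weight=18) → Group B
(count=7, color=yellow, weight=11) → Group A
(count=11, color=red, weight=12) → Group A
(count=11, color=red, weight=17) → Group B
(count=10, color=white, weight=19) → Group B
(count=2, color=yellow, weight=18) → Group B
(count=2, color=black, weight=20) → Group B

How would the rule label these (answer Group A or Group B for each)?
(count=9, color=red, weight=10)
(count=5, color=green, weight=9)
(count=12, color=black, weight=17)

Group A, Group A, Group B

The rule appears to be: weight ≤ 12.
(count=9, color=red, weight=10): weight = 10, qualifies → Group A. (count=5, color=green, weight=9): weight = 9, qualifies → Group A. (count=12, color=black, weight=17): weight = 17, lacks this property → Group B.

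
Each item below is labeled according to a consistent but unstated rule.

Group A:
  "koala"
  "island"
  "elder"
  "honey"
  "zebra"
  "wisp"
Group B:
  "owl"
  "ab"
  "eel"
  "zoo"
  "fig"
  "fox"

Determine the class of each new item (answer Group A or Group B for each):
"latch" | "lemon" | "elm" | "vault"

Group A, Group A, Group B, Group A

The common property of the 'Group A' items is: length ≥ 4. No 'Group B' item has it.
Group A: "latch", since length 5. Group A: "lemon", since length 5. Group B: "elm", since length 3. Group A: "vault", since length 5.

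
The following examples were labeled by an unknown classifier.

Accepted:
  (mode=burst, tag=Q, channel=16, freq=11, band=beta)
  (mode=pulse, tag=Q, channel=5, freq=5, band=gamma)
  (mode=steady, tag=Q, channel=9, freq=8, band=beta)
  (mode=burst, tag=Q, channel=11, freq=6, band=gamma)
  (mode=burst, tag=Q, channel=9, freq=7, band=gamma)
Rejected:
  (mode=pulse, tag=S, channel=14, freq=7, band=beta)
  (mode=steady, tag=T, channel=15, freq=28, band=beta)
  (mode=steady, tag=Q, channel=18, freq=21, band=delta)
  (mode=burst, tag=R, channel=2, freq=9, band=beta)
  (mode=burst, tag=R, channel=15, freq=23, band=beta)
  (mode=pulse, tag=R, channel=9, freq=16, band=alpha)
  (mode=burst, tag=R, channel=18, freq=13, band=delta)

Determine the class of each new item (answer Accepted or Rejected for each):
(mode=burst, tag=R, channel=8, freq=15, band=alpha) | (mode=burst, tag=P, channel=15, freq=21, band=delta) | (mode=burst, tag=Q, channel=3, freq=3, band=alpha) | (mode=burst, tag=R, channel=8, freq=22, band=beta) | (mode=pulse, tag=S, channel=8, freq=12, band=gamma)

The classifier is using: tag is Q AND freq ≤ 11.
(mode=burst, tag=R, channel=8, freq=15, band=alpha) — tag is R, freq = 15, hence Rejected. (mode=burst, tag=P, channel=15, freq=21, band=delta) — tag is P, freq = 21, hence Rejected. (mode=burst, tag=Q, channel=3, freq=3, band=alpha) — tag is Q, freq = 3, hence Accepted. (mode=burst, tag=R, channel=8, freq=22, band=beta) — tag is R, freq = 22, hence Rejected. (mode=pulse, tag=S, channel=8, freq=12, band=gamma) — tag is S, freq = 12, hence Rejected.

Rejected, Rejected, Accepted, Rejected, Rejected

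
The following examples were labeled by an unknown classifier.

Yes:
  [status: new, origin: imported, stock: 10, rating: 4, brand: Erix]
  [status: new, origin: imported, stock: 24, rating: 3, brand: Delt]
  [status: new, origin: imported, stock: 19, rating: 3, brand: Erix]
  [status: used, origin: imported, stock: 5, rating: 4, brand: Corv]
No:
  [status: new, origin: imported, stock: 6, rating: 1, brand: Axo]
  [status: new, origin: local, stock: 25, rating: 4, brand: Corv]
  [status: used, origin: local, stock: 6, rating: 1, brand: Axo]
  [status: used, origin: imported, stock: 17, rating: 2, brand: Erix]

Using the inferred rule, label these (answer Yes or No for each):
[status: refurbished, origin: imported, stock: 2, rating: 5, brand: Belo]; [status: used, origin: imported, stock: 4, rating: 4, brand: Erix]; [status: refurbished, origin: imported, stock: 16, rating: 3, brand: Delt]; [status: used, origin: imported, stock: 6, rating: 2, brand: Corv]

The distinguishing property — origin is imported AND rating ≥ 3 — holds for all the 'Yes' cases and none of the 'No' cases.
[status: refurbished, origin: imported, stock: 2, rating: 5, brand: Belo]: Yes (origin is imported, rating = 5). [status: used, origin: imported, stock: 4, rating: 4, brand: Erix]: Yes (origin is imported, rating = 4). [status: refurbished, origin: imported, stock: 16, rating: 3, brand: Delt]: Yes (origin is imported, rating = 3). [status: used, origin: imported, stock: 6, rating: 2, brand: Corv]: No (origin is imported, rating = 2).

Yes, Yes, Yes, No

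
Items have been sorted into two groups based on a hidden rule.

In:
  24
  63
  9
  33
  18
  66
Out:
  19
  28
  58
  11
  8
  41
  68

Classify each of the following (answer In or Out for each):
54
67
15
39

In, Out, In, In

The simplest hypothesis consistent with all the labels is: multiple of 3.
54 → 54 = 3·18 → In. 67 → 67 = 3·22 + 1 → Out. 15 → 15 = 3·5 → In. 39 → 39 = 3·13 → In.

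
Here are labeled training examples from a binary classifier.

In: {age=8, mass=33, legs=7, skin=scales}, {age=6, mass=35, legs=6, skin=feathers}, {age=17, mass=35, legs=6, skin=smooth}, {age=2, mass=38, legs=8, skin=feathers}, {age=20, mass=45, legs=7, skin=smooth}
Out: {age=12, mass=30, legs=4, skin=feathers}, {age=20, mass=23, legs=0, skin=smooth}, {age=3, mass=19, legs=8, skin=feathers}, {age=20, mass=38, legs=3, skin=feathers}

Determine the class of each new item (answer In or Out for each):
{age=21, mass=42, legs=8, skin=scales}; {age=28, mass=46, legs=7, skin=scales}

The classifier is using: legs ≥ 4 AND mass ≥ 33.
{age=21, mass=42, legs=8, skin=scales}: legs = 8, mass = 42, checks out → In.
{age=28, mass=46, legs=7, skin=scales}: legs = 7, mass = 46, checks out → In.

In, In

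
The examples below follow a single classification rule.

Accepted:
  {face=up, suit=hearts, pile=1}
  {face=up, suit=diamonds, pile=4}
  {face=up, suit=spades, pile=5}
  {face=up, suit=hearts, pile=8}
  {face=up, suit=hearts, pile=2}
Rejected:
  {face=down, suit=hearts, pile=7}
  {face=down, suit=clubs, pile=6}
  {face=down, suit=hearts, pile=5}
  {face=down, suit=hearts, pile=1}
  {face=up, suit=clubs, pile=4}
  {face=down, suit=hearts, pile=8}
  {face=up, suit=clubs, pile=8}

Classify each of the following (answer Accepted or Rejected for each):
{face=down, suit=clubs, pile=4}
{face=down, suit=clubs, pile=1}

Every 'Accepted' example satisfies: face is up AND suit is not clubs. None of the 'Rejected' examples do.

Rejected, Rejected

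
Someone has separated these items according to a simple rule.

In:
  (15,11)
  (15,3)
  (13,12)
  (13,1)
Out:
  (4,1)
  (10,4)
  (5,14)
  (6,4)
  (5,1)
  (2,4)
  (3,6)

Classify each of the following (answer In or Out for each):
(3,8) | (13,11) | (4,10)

Out, In, Out

Rule: first ≥ 11. This holds for each 'In' example and fails for each 'Out' one.
Out: (3,8), since first 3. In: (13,11), since first 13. Out: (4,10), since first 4.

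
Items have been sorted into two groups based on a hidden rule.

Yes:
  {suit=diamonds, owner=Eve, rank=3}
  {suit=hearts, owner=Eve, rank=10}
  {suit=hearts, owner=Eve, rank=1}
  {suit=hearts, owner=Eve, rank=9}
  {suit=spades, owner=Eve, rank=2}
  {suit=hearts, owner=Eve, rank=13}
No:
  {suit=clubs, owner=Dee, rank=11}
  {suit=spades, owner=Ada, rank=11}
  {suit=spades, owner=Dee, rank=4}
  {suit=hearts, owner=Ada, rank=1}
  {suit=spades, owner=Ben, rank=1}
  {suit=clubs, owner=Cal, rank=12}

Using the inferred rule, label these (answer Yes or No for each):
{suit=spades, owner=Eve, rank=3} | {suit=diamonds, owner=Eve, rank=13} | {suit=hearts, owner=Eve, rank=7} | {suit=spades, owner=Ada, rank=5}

Yes, Yes, Yes, No

The common property of the 'Yes' items is: owner is Eve. No 'No' item has it.
{suit=spades, owner=Eve, rank=3} → owner is Eve → Yes.
{suit=diamonds, owner=Eve, rank=13} → owner is Eve → Yes.
{suit=hearts, owner=Eve, rank=7} → owner is Eve → Yes.
{suit=spades, owner=Ada, rank=5} → owner is Ada → No.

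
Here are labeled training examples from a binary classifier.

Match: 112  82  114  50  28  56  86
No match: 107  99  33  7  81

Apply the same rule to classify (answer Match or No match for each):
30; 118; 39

Match, Match, No match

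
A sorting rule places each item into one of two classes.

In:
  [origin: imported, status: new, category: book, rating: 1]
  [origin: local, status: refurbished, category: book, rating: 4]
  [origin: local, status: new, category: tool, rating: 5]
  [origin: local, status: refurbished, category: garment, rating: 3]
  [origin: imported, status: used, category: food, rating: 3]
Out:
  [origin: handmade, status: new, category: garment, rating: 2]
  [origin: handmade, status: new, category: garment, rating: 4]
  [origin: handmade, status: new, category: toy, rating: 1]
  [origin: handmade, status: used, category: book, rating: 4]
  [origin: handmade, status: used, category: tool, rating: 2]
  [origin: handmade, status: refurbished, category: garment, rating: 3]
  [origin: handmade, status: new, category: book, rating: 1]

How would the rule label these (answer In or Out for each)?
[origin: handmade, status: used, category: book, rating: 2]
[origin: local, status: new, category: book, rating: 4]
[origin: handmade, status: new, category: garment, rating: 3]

Out, In, Out

Rule: origin is not handmade. This holds for each 'In' example and fails for each 'Out' one.
[origin: handmade, status: used, category: book, rating: 2]: origin is handmade — lacks this property, so Out. [origin: local, status: new, category: book, rating: 4]: origin is local — satisfies this, so In. [origin: handmade, status: new, category: garment, rating: 3]: origin is handmade — lacks this property, so Out.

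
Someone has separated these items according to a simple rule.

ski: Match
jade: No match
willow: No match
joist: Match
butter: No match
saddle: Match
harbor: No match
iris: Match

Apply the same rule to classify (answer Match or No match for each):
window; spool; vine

No match, Match, No match

'Match' ⟺ contains 's'.
window: No match (no 's').
spool: Match (has 's').
vine: No match (no 's').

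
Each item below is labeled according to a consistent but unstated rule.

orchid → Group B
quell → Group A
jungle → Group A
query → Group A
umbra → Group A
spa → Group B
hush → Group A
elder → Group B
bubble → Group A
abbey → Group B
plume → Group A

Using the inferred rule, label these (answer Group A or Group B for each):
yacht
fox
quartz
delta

Group B, Group B, Group A, Group B

'Group A' ⟺ contains 'u'.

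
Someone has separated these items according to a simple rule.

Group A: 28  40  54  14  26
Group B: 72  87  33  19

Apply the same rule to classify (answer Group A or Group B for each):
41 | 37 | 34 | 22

Every 'Group A' example satisfies: even AND at most 54. None of the 'Group B' examples do.

Group B, Group B, Group A, Group A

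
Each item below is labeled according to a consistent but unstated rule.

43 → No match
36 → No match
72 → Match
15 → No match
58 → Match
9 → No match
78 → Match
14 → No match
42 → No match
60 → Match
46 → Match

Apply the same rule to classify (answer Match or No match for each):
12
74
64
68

Rule: at least 46. This holds for each 'Match' example and fails for each 'No match' one.
No match: 12, since 12 < 46. Match: 74, since 74 ≥ 46. Match: 64, since 64 ≥ 46. Match: 68, since 68 ≥ 46.

No match, Match, Match, Match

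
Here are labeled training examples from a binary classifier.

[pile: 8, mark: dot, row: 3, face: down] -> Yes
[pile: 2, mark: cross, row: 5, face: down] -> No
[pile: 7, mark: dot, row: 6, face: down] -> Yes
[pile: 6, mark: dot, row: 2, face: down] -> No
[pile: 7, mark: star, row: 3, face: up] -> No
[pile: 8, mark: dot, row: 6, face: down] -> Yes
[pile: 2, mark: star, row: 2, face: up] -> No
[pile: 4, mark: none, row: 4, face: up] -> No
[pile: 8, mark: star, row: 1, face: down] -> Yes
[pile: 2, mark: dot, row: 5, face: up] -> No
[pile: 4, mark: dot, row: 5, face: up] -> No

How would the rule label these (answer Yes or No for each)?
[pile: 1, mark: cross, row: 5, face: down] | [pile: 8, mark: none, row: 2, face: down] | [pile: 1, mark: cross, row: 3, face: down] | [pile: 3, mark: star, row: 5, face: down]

The pattern is that an item is 'Yes' exactly when: face is down AND pile ≥ 7.
No: [pile: 1, mark: cross, row: 5, face: down], since face is down, pile = 1. Yes: [pile: 8, mark: none, row: 2, face: down], since face is down, pile = 8. No: [pile: 1, mark: cross, row: 3, face: down], since face is down, pile = 1. No: [pile: 3, mark: star, row: 5, face: down], since face is down, pile = 3.

No, Yes, No, No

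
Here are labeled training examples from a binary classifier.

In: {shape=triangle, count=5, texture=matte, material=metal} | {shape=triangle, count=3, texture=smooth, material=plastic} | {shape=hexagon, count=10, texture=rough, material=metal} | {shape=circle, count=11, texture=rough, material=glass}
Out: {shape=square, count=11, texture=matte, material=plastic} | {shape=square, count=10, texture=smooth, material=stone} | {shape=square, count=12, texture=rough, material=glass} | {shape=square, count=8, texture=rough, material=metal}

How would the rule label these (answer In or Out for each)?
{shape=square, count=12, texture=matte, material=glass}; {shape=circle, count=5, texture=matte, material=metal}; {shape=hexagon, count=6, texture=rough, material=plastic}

All 'In' examples share one property — shape is not square — and every 'Out' example lacks it.
{shape=square, count=12, texture=matte, material=glass} — shape is square, hence Out.
{shape=circle, count=5, texture=matte, material=metal} — shape is circle, hence In.
{shape=hexagon, count=6, texture=rough, material=plastic} — shape is hexagon, hence In.

Out, In, In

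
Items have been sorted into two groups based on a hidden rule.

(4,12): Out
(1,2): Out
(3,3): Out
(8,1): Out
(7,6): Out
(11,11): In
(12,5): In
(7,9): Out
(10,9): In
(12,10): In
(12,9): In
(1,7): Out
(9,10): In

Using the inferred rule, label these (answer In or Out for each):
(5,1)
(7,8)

The simplest hypothesis consistent with all the labels is: sum ≥ 17.
(5,1): Out (5+1 = 6). (7,8): Out (7+8 = 15).

Out, Out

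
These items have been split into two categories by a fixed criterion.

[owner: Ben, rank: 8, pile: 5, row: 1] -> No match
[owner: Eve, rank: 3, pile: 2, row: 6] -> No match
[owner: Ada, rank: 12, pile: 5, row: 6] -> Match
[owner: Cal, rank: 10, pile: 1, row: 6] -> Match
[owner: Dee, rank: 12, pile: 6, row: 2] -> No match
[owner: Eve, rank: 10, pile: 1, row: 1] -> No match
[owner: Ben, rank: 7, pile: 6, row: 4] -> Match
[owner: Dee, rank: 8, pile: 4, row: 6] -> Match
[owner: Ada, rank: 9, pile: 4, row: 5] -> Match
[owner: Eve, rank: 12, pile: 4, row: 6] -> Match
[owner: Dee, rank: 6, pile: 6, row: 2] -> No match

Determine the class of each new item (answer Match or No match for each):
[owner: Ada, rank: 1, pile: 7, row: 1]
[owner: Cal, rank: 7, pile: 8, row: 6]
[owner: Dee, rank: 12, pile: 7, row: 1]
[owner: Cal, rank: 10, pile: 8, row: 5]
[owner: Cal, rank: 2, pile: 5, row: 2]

The common property of the 'Match' items is: rank ≥ 6 AND row ≥ 4. No 'No match' item has it.
[owner: Ada, rank: 1, pile: 7, row: 1] → rank = 1, row = 1 → No match.
[owner: Cal, rank: 7, pile: 8, row: 6] → rank = 7, row = 6 → Match.
[owner: Dee, rank: 12, pile: 7, row: 1] → rank = 12, row = 1 → No match.
[owner: Cal, rank: 10, pile: 8, row: 5] → rank = 10, row = 5 → Match.
[owner: Cal, rank: 2, pile: 5, row: 2] → rank = 2, row = 2 → No match.

No match, Match, No match, Match, No match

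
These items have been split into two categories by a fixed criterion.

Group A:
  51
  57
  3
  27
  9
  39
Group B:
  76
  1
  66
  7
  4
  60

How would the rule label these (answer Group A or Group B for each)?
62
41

Group B, Group B

One predicate separates the groups cleanly: ≡ 3 (mod 6).
62 → 62 mod 6 = 2 → Group B.
41 → 41 mod 6 = 5 → Group B.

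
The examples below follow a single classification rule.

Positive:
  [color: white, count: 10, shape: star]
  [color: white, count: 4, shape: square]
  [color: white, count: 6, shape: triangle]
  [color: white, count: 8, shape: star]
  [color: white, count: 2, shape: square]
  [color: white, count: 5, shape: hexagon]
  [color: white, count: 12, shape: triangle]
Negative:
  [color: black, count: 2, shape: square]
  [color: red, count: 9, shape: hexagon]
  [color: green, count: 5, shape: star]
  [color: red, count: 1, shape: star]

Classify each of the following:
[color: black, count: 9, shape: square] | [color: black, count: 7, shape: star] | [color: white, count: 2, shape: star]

Negative, Negative, Positive

Looking at the examples, the only property every 'Positive' case has and every 'Negative' case lacks is: color is white.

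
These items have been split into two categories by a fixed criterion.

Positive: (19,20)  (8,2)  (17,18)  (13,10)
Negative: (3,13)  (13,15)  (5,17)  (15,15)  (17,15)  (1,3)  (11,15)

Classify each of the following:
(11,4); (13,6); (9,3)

Positive, Positive, Negative

The rule appears to be: second is even.
Positive: (11,4), since second 4. Positive: (13,6), since second 6. Negative: (9,3), since second 3.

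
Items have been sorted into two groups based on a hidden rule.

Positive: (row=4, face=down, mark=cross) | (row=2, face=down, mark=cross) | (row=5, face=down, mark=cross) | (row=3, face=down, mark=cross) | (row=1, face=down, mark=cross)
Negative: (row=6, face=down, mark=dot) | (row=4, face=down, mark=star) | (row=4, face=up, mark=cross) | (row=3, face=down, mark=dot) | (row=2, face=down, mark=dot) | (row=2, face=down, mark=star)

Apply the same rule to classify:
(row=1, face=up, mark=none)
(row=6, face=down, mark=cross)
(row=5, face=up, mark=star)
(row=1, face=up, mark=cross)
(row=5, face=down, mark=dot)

One predicate separates the groups cleanly: face is down AND mark is cross.
(row=1, face=up, mark=none): face is up, mark is none, doesn't qualify → Negative. (row=6, face=down, mark=cross): face is down, mark is cross, meets the rule → Positive. (row=5, face=up, mark=star): face is up, mark is star, doesn't qualify → Negative. (row=1, face=up, mark=cross): face is up, mark is cross, doesn't qualify → Negative. (row=5, face=down, mark=dot): face is down, mark is dot, doesn't qualify → Negative.

Negative, Positive, Negative, Negative, Negative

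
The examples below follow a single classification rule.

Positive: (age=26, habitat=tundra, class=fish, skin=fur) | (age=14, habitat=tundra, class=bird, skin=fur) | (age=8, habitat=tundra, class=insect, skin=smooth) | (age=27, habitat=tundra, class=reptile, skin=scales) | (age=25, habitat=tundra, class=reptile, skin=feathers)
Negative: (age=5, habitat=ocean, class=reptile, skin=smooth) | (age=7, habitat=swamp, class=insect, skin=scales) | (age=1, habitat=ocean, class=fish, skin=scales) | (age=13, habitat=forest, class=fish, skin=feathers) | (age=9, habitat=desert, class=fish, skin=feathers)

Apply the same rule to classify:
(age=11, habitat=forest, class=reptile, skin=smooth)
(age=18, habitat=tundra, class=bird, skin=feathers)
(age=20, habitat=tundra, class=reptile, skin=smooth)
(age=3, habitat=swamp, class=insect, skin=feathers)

A rule that fits every label: habitat is tundra — true of each 'Positive' example, false of each 'Negative' one.
(age=11, habitat=forest, class=reptile, skin=smooth): habitat is forest — fails the rule, so Negative. (age=18, habitat=tundra, class=bird, skin=feathers): habitat is tundra — has this property, so Positive. (age=20, habitat=tundra, class=reptile, skin=smooth): habitat is tundra — has this property, so Positive. (age=3, habitat=swamp, class=insect, skin=feathers): habitat is swamp — fails the rule, so Negative.

Negative, Positive, Positive, Negative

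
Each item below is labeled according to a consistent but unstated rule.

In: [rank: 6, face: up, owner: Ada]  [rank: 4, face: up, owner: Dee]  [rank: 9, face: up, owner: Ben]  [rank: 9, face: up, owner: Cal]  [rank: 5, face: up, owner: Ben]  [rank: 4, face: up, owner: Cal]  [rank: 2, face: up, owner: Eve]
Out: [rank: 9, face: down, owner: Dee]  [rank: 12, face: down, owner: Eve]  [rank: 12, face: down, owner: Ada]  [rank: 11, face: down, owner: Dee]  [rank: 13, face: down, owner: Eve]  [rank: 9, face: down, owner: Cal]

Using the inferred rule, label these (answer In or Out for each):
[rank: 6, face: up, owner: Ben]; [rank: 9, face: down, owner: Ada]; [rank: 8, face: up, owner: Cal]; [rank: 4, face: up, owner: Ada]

In, Out, In, In

Rule: face is up. This holds for each 'In' example and fails for each 'Out' one.
[rank: 6, face: up, owner: Ben] → face is up → In.
[rank: 9, face: down, owner: Ada] → face is down → Out.
[rank: 8, face: up, owner: Cal] → face is up → In.
[rank: 4, face: up, owner: Ada] → face is up → In.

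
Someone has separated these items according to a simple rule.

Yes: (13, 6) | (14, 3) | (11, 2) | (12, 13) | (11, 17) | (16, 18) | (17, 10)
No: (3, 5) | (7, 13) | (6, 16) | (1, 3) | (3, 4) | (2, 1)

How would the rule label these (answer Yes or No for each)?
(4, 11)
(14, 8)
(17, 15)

No, Yes, Yes

The rule appears to be: first ≥ 10.
(4, 11): No (first 4). (14, 8): Yes (first 14). (17, 15): Yes (first 17).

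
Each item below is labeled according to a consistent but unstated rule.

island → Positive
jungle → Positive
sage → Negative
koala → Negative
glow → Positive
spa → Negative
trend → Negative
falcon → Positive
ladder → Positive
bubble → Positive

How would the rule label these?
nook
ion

Negative, Negative

The classifier is using: even length AND contains 'l'.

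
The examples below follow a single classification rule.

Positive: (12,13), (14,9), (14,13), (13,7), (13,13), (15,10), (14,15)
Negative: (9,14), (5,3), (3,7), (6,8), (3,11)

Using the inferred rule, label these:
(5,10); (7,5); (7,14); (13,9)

Negative, Negative, Negative, Positive

All 'Positive' examples share one property — first ≥ 10 — and every 'Negative' example lacks it.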